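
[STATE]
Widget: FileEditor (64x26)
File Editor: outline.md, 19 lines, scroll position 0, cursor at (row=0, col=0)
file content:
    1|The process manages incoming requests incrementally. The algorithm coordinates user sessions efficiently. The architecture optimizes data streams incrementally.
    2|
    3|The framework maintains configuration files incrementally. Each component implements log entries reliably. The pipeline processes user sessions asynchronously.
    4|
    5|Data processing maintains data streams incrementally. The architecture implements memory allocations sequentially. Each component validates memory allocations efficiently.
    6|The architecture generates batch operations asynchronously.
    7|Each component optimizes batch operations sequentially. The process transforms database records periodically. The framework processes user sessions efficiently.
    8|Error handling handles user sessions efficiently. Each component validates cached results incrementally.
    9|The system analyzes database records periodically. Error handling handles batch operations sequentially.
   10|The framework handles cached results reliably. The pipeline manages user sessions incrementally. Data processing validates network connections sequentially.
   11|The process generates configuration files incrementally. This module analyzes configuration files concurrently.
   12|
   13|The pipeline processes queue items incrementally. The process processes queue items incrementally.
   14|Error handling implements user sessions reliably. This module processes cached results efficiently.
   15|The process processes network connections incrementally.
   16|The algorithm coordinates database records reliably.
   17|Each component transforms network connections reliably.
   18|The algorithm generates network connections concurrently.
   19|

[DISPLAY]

█he process manages incoming requests incrementally. The algori▲
                                                               █
The framework maintains configuration files incrementally. Each░
                                                               ░
Data processing maintains data streams incrementally. The archi░
The architecture generates batch operations asynchronously.    ░
Each component optimizes batch operations sequentially. The pro░
Error handling handles user sessions efficiently. Each componen░
The system analyzes database records periodically. Error handli░
The framework handles cached results reliably. The pipeline man░
The process generates configuration files incrementally. This m░
                                                               ░
The pipeline processes queue items incrementally. The process p░
Error handling implements user sessions reliably. This module p░
The process processes network connections incrementally.       ░
The algorithm coordinates database records reliably.           ░
Each component transforms network connections reliably.        ░
The algorithm generates network connections concurrently.      ░
                                                               ░
                                                               ░
                                                               ░
                                                               ░
                                                               ░
                                                               ░
                                                               ░
                                                               ▼


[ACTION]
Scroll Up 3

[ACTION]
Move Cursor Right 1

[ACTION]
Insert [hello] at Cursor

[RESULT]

Thello█e process manages incoming requests incrementally. The a▲
                                                               █
The framework maintains configuration files incrementally. Each░
                                                               ░
Data processing maintains data streams incrementally. The archi░
The architecture generates batch operations asynchronously.    ░
Each component optimizes batch operations sequentially. The pro░
Error handling handles user sessions efficiently. Each componen░
The system analyzes database records periodically. Error handli░
The framework handles cached results reliably. The pipeline man░
The process generates configuration files incrementally. This m░
                                                               ░
The pipeline processes queue items incrementally. The process p░
Error handling implements user sessions reliably. This module p░
The process processes network connections incrementally.       ░
The algorithm coordinates database records reliably.           ░
Each component transforms network connections reliably.        ░
The algorithm generates network connections concurrently.      ░
                                                               ░
                                                               ░
                                                               ░
                                                               ░
                                                               ░
                                                               ░
                                                               ░
                                                               ▼


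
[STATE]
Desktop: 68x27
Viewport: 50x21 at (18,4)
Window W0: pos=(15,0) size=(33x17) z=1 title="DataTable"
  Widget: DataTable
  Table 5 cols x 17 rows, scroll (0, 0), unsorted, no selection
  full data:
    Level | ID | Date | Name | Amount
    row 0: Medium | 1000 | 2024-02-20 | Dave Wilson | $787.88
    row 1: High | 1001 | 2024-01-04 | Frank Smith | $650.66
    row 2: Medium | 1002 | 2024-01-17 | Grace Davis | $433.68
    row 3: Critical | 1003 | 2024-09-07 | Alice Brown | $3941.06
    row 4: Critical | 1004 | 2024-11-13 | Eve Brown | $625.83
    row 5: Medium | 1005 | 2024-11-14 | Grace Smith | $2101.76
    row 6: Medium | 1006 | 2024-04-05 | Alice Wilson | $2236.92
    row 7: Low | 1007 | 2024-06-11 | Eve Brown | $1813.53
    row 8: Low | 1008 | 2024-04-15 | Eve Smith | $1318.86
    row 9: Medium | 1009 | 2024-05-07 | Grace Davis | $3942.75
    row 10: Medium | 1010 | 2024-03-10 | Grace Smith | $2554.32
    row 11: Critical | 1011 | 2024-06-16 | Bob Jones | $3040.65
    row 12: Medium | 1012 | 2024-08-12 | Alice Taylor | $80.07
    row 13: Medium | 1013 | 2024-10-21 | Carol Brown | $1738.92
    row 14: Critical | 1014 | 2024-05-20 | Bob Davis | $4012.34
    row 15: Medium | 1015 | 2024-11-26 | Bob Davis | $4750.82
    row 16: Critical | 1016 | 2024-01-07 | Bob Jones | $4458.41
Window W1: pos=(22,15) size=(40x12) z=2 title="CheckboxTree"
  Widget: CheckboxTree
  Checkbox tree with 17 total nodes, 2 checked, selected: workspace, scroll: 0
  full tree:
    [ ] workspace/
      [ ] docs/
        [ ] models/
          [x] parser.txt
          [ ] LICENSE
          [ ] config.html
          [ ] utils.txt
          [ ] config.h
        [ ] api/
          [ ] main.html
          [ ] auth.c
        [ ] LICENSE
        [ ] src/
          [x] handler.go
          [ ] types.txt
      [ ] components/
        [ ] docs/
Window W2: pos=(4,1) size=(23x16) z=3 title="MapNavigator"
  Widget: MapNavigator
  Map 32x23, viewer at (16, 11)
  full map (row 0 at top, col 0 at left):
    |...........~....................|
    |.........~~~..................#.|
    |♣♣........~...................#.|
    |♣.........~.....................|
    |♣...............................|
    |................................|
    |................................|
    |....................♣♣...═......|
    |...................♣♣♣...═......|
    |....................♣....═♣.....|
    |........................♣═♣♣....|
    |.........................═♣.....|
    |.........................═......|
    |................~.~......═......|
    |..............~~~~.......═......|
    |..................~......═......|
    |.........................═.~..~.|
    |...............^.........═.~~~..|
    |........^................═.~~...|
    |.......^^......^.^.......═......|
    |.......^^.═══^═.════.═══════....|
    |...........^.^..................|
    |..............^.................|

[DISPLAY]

........┃──┼──────────┼──────┃                    
........┃00│2024-02-20│Dave W┃                    
.♣♣...═.┃01│2024-01-04│Frank ┃                    
♣♣♣...═.┃02│2024-01-17│Grace ┃                    
.♣....═♣┃03│2024-09-07│Alice ┃                    
.....♣═♣┃04│2024-11-13│Eve Br┃                    
......═♣┃05│2024-11-14│Grace ┃                    
......═.┃06│2024-04-05│Alice ┃                    
......═.┃07│2024-06-11│Eve Br┃                    
......═.┃08│2024-04-15│Eve Sm┃                    
......═.┃09│2024-05-07│Grace ┃                    
......═.┃━━━━━━━━━━━━━━━━━━━━━━━━━━━━━━━━━━┓      
━━━━━━━━┛ckboxTree                         ┃      
    ┠──────────────────────────────────────┨      
    ┃>[-] workspace/                       ┃      
    ┃   [-] docs/                          ┃      
    ┃     [-] models/                      ┃      
    ┃       [x] parser.txt                 ┃      
    ┃       [ ] LICENSE                    ┃      
    ┃       [ ] config.html                ┃      
    ┃       [ ] utils.txt                  ┃      


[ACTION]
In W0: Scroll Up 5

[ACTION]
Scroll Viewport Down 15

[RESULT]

.♣♣...═.┃01│2024-01-04│Frank ┃                    
♣♣♣...═.┃02│2024-01-17│Grace ┃                    
.♣....═♣┃03│2024-09-07│Alice ┃                    
.....♣═♣┃04│2024-11-13│Eve Br┃                    
......═♣┃05│2024-11-14│Grace ┃                    
......═.┃06│2024-04-05│Alice ┃                    
......═.┃07│2024-06-11│Eve Br┃                    
......═.┃08│2024-04-15│Eve Sm┃                    
......═.┃09│2024-05-07│Grace ┃                    
......═.┃━━━━━━━━━━━━━━━━━━━━━━━━━━━━━━━━━━┓      
━━━━━━━━┛ckboxTree                         ┃      
    ┠──────────────────────────────────────┨      
    ┃>[-] workspace/                       ┃      
    ┃   [-] docs/                          ┃      
    ┃     [-] models/                      ┃      
    ┃       [x] parser.txt                 ┃      
    ┃       [ ] LICENSE                    ┃      
    ┃       [ ] config.html                ┃      
    ┃       [ ] utils.txt                  ┃      
    ┃       [ ] config.h                   ┃      
    ┗━━━━━━━━━━━━━━━━━━━━━━━━━━━━━━━━━━━━━━┛      


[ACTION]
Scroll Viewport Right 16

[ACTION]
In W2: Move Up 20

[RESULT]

        ┃01│2024-01-04│Frank ┃                    
        ┃02│2024-01-17│Grace ┃                    
        ┃03│2024-09-07│Alice ┃                    
        ┃04│2024-11-13│Eve Br┃                    
........┃05│2024-11-14│Grace ┃                    
........┃06│2024-04-05│Alice ┃                    
........┃07│2024-06-11│Eve Br┃                    
........┃08│2024-04-15│Eve Sm┃                    
........┃09│2024-05-07│Grace ┃                    
........┃━━━━━━━━━━━━━━━━━━━━━━━━━━━━━━━━━━┓      
━━━━━━━━┛ckboxTree                         ┃      
    ┠──────────────────────────────────────┨      
    ┃>[-] workspace/                       ┃      
    ┃   [-] docs/                          ┃      
    ┃     [-] models/                      ┃      
    ┃       [x] parser.txt                 ┃      
    ┃       [ ] LICENSE                    ┃      
    ┃       [ ] config.html                ┃      
    ┃       [ ] utils.txt                  ┃      
    ┃       [ ] config.h                   ┃      
    ┗━━━━━━━━━━━━━━━━━━━━━━━━━━━━━━━━━━━━━━┛      


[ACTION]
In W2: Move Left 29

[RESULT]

        ┃01│2024-01-04│Frank ┃                    
        ┃02│2024-01-17│Grace ┃                    
        ┃03│2024-09-07│Alice ┃                    
        ┃04│2024-11-13│Eve Br┃                    
........┃05│2024-11-14│Grace ┃                    
......~~┃06│2024-04-05│Alice ┃                    
.......~┃07│2024-06-11│Eve Br┃                    
.......~┃08│2024-04-15│Eve Sm┃                    
........┃09│2024-05-07│Grace ┃                    
........┃━━━━━━━━━━━━━━━━━━━━━━━━━━━━━━━━━━┓      
━━━━━━━━┛ckboxTree                         ┃      
    ┠──────────────────────────────────────┨      
    ┃>[-] workspace/                       ┃      
    ┃   [-] docs/                          ┃      
    ┃     [-] models/                      ┃      
    ┃       [x] parser.txt                 ┃      
    ┃       [ ] LICENSE                    ┃      
    ┃       [ ] config.html                ┃      
    ┃       [ ] utils.txt                  ┃      
    ┃       [ ] config.h                   ┃      
    ┗━━━━━━━━━━━━━━━━━━━━━━━━━━━━━━━━━━━━━━┛      


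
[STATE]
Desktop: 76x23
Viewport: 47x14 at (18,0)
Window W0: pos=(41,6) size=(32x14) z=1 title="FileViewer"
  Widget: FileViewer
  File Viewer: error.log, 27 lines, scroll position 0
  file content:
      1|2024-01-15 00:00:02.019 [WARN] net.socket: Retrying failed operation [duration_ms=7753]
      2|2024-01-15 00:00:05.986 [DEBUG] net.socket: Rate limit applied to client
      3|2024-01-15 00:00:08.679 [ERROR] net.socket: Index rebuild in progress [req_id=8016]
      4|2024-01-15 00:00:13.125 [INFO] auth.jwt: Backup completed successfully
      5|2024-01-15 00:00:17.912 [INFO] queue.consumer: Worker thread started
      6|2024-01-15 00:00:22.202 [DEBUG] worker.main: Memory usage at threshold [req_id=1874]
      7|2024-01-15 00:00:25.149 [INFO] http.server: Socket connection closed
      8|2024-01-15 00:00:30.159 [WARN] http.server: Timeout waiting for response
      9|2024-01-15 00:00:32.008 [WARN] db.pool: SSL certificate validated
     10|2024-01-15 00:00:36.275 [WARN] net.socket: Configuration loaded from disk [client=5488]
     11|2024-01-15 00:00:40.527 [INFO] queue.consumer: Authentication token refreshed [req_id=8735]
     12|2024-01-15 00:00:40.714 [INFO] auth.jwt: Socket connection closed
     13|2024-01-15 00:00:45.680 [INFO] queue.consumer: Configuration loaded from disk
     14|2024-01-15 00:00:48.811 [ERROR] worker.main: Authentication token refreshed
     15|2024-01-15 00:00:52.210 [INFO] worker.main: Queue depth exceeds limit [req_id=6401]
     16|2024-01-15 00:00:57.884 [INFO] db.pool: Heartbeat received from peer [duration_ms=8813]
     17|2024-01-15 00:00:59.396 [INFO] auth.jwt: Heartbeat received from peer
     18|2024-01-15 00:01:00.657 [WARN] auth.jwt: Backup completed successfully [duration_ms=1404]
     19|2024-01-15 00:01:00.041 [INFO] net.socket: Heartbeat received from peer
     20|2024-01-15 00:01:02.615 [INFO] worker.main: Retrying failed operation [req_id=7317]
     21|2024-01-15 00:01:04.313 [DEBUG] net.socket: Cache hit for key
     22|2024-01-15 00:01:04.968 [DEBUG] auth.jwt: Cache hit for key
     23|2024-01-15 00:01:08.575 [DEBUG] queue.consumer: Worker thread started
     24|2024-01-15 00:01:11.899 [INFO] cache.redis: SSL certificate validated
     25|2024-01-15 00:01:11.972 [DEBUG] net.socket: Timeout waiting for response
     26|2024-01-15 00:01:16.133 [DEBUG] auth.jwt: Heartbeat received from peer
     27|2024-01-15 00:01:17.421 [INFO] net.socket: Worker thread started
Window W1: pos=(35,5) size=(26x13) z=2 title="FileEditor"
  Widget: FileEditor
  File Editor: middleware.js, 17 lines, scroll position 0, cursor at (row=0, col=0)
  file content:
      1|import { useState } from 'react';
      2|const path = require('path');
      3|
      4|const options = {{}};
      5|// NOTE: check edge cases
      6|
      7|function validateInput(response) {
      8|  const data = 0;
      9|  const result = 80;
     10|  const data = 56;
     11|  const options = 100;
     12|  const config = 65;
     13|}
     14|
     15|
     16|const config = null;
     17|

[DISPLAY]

                                               
                                               
                                               
                                               
                                               
                 ┏━━━━━━━━━━━━━━━━━━━━━━━━┓    
                 ┃ FileEditor             ┃━━━━
                 ┠────────────────────────┨    
                 ┃█mport { useState } fro▲┃────
                 ┃const path = require('p█┃.019
                 ┃                       ░┃.986
                 ┃const options = {{}};  ░┃.679
                 ┃// NOTE: check edge cas░┃.125
                 ┃                       ░┃.912


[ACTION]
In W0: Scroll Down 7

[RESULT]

                                               
                                               
                                               
                                               
                                               
                 ┏━━━━━━━━━━━━━━━━━━━━━━━━┓    
                 ┃ FileEditor             ┃━━━━
                 ┠────────────────────────┨    
                 ┃█mport { useState } fro▲┃────
                 ┃const path = require('p█┃.159
                 ┃                       ░┃.008
                 ┃const options = {{}};  ░┃.275
                 ┃// NOTE: check edge cas░┃.527
                 ┃                       ░┃.714


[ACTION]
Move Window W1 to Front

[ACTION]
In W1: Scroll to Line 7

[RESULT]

                                               
                                               
                                               
                                               
                                               
                 ┏━━━━━━━━━━━━━━━━━━━━━━━━┓    
                 ┃ FileEditor             ┃━━━━
                 ┠────────────────────────┨    
                 ┃function validateInput(▲┃────
                 ┃  const data = 0;      ░┃.159
                 ┃  const result = 80;   ░┃.008
                 ┃  const data = 56;     ░┃.275
                 ┃  const options = 100; ░┃.527
                 ┃  const config = 65;   ░┃.714


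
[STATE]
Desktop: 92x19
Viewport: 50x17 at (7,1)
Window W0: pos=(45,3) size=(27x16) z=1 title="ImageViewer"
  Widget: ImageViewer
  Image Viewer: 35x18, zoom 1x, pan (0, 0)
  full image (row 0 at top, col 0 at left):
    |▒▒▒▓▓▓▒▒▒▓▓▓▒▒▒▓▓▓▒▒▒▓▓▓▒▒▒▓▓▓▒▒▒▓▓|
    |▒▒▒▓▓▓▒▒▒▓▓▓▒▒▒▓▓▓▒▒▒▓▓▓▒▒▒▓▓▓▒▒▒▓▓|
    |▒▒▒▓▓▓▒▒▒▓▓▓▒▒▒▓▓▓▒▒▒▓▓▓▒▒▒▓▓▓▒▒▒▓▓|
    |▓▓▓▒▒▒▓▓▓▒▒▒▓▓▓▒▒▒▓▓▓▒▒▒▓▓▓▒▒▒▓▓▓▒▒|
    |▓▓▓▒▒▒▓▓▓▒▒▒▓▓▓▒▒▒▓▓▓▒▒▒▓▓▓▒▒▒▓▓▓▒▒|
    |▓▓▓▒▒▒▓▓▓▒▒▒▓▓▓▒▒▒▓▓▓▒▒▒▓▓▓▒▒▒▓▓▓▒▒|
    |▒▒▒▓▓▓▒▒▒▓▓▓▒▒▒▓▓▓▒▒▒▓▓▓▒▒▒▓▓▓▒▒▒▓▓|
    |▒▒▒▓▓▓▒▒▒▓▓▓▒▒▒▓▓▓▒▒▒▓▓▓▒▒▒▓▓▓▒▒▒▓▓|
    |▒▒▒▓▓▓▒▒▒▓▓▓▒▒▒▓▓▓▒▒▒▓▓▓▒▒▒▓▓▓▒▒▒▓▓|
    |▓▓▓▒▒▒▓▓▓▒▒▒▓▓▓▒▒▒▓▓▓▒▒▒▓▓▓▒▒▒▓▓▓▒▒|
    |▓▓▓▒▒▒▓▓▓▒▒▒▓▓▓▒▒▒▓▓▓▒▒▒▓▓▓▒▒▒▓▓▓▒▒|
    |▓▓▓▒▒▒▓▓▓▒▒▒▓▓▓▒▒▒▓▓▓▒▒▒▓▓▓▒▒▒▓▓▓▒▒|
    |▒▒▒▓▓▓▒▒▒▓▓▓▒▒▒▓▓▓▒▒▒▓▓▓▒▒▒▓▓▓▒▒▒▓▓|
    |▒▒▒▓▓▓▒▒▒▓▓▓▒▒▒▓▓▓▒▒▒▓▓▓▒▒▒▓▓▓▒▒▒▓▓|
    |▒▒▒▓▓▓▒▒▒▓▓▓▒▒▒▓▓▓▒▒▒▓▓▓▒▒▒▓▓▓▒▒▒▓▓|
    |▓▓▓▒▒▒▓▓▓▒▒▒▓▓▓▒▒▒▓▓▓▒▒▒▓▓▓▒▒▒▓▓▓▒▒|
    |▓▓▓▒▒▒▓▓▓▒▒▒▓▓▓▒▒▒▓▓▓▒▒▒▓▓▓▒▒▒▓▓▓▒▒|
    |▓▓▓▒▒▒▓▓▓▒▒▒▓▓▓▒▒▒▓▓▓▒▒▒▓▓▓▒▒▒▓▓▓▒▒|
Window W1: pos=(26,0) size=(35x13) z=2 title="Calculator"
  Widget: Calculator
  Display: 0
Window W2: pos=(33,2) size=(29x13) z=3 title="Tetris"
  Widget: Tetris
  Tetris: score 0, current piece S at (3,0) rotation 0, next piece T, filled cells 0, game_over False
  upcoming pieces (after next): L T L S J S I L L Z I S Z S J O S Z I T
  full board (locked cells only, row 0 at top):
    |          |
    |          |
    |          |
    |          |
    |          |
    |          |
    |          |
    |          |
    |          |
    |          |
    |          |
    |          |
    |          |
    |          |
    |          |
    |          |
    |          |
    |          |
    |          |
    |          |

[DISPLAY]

                   ┃ Calculator                   
                   ┠──────┏━━━━━━━━━━━━━━━━━━━━━━━
                   ┃      ┃ Tetris                
                   ┃┌───┬─┠───────────────────────
                   ┃│ 7 │ ┃          │Next:       
                   ┃├───┼─┃          │ ▒          
                   ┃│ 4 │ ┃          │▒▒▒         
                   ┃├───┼─┃          │            
                   ┃│ 1 │ ┃          │            
                   ┃├───┼─┃          │            
                   ┃│ 0 │ ┃          │Score:      
                   ┗━━━━━━┃          │0           
                          ┃          │            
                          ┗━━━━━━━━━━━━━━━━━━━━━━━
                                      ┃▓▓▓▒▒▒▓▓▓▒▒
                                      ┃▓▓▓▒▒▒▓▓▓▒▒
                                      ┃▓▓▓▒▒▒▓▓▓▒▒


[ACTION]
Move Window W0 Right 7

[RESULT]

                   ┃ Calculator                   
                   ┠──────┏━━━━━━━━━━━━━━━━━━━━━━━
                   ┃      ┃ Tetris                
                   ┃┌───┬─┠───────────────────────
                   ┃│ 7 │ ┃          │Next:       
                   ┃├───┼─┃          │ ▒          
                   ┃│ 4 │ ┃          │▒▒▒         
                   ┃├───┼─┃          │            
                   ┃│ 1 │ ┃          │            
                   ┃├───┼─┃          │            
                   ┃│ 0 │ ┃          │Score:      
                   ┗━━━━━━┃          │0           
                          ┃          │            
                          ┗━━━━━━━━━━━━━━━━━━━━━━━
                                             ┃▓▓▓▒
                                             ┃▓▓▓▒
                                             ┃▓▓▓▒


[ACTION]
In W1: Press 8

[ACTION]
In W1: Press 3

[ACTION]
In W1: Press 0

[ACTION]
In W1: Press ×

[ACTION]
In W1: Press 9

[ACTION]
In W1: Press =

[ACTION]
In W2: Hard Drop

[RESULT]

                   ┃ Calculator                   
                   ┠──────┏━━━━━━━━━━━━━━━━━━━━━━━
                   ┃      ┃ Tetris                
                   ┃┌───┬─┠───────────────────────
                   ┃│ 7 │ ┃          │Next:       
                   ┃├───┼─┃          │  ▒         
                   ┃│ 4 │ ┃          │▒▒▒         
                   ┃├───┼─┃          │            
                   ┃│ 1 │ ┃          │            
                   ┃├───┼─┃          │            
                   ┃│ 0 │ ┃          │Score:      
                   ┗━━━━━━┃    ░░    │0           
                          ┃   ░░     │            
                          ┗━━━━━━━━━━━━━━━━━━━━━━━
                                             ┃▓▓▓▒
                                             ┃▓▓▓▒
                                             ┃▓▓▓▒


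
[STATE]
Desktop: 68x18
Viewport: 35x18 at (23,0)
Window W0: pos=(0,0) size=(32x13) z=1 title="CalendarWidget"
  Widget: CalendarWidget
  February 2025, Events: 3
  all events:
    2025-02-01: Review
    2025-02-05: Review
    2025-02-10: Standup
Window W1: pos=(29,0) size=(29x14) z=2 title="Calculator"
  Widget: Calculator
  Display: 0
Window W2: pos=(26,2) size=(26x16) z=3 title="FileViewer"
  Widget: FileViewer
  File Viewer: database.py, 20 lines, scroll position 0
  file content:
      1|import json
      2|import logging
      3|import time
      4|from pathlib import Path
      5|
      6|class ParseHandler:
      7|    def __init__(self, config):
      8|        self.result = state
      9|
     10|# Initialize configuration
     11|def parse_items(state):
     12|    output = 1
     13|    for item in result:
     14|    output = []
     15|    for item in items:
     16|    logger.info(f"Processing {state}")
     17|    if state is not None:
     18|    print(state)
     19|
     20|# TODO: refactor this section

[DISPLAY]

━━━━━━┏━━━━━━━━━━━━━━━━━━━━━━━━━━━┓
      ┃ Calculator                ┃
───┏━━━━━━━━━━━━━━━━━━━━━━━━┓─────┨
   ┃ FileViewer             ┃    0┃
   ┠────────────────────────┨     ┃
   ┃import json            ▲┃     ┃
   ┃import logging         █┃     ┃
   ┃import time            ░┃     ┃
   ┃from pathlib import Pat░┃     ┃
   ┃                       ░┃     ┃
   ┃class ParseHandler:    ░┃     ┃
   ┃    def __init__(self, ░┃     ┃
━━━┃        self.result = s░┃     ┃
   ┃                       ░┃━━━━━┛
   ┃# Initialize configurat░┃      
   ┃def parse_items(state):░┃      
   ┃    output = 1         ▼┃      
   ┗━━━━━━━━━━━━━━━━━━━━━━━━┛      


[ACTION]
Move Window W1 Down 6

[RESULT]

━━━━━━━━┓                          
        ┃                          
───┏━━━━━━━━━━━━━━━━━━━━━━━━┓      
   ┃ FileViewer             ┃      
   ┠────────────────────────┨━━━━━┓
   ┃import json            ▲┃     ┃
   ┃import logging         █┃─────┨
   ┃import time            ░┃    0┃
   ┃from pathlib import Pat░┃     ┃
   ┃                       ░┃     ┃
   ┃class ParseHandler:    ░┃     ┃
   ┃    def __init__(self, ░┃     ┃
━━━┃        self.result = s░┃     ┃
   ┃                       ░┃     ┃
   ┃# Initialize configurat░┃     ┃
   ┃def parse_items(state):░┃     ┃
   ┃    output = 1         ▼┃     ┃
   ┗━━━━━━━━━━━━━━━━━━━━━━━━┛━━━━━┛


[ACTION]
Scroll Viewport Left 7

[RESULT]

━━━━━━━━━━━━━━━┓                   
               ┃                   
──────────┏━━━━━━━━━━━━━━━━━━━━━━━━
y 2025    ┃ FileViewer             
Sa Su     ┠────────────────────────
 1*  2    ┃import json            ▲
  8  9    ┃import logging         █
 15 16    ┃import time            ░
22 23     ┃from pathlib import Pat░
          ┃                       ░
          ┃class ParseHandler:    ░
          ┃    def __init__(self, ░
━━━━━━━━━━┃        self.result = s░
          ┃                       ░
          ┃# Initialize configurat░
          ┃def parse_items(state):░
          ┃    output = 1         ▼
          ┗━━━━━━━━━━━━━━━━━━━━━━━━


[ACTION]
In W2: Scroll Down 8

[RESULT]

━━━━━━━━━━━━━━━┓                   
               ┃                   
──────────┏━━━━━━━━━━━━━━━━━━━━━━━━
y 2025    ┃ FileViewer             
Sa Su     ┠────────────────────────
 1*  2    ┃                       ▲
  8  9    ┃# Initialize configurat░
 15 16    ┃def parse_items(state):░
22 23     ┃    output = 1         ░
          ┃    for item in result:░
          ┃    output = []        ░
          ┃    for item in items: ░
━━━━━━━━━━┃    logger.info(f"Proce░
          ┃    if state is not Non░
          ┃    print(state)       ░
          ┃                       █
          ┃# TODO: refactor this s▼
          ┗━━━━━━━━━━━━━━━━━━━━━━━━


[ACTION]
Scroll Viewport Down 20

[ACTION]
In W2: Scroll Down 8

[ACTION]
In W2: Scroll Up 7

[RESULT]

━━━━━━━━━━━━━━━┓                   
               ┃                   
──────────┏━━━━━━━━━━━━━━━━━━━━━━━━
y 2025    ┃ FileViewer             
Sa Su     ┠────────────────────────
 1*  2    ┃import logging         ▲
  8  9    ┃import time            ░
 15 16    ┃from pathlib import Pat█
22 23     ┃                       ░
          ┃class ParseHandler:    ░
          ┃    def __init__(self, ░
          ┃        self.result = s░
━━━━━━━━━━┃                       ░
          ┃# Initialize configurat░
          ┃def parse_items(state):░
          ┃    output = 1         ░
          ┃    for item in result:▼
          ┗━━━━━━━━━━━━━━━━━━━━━━━━


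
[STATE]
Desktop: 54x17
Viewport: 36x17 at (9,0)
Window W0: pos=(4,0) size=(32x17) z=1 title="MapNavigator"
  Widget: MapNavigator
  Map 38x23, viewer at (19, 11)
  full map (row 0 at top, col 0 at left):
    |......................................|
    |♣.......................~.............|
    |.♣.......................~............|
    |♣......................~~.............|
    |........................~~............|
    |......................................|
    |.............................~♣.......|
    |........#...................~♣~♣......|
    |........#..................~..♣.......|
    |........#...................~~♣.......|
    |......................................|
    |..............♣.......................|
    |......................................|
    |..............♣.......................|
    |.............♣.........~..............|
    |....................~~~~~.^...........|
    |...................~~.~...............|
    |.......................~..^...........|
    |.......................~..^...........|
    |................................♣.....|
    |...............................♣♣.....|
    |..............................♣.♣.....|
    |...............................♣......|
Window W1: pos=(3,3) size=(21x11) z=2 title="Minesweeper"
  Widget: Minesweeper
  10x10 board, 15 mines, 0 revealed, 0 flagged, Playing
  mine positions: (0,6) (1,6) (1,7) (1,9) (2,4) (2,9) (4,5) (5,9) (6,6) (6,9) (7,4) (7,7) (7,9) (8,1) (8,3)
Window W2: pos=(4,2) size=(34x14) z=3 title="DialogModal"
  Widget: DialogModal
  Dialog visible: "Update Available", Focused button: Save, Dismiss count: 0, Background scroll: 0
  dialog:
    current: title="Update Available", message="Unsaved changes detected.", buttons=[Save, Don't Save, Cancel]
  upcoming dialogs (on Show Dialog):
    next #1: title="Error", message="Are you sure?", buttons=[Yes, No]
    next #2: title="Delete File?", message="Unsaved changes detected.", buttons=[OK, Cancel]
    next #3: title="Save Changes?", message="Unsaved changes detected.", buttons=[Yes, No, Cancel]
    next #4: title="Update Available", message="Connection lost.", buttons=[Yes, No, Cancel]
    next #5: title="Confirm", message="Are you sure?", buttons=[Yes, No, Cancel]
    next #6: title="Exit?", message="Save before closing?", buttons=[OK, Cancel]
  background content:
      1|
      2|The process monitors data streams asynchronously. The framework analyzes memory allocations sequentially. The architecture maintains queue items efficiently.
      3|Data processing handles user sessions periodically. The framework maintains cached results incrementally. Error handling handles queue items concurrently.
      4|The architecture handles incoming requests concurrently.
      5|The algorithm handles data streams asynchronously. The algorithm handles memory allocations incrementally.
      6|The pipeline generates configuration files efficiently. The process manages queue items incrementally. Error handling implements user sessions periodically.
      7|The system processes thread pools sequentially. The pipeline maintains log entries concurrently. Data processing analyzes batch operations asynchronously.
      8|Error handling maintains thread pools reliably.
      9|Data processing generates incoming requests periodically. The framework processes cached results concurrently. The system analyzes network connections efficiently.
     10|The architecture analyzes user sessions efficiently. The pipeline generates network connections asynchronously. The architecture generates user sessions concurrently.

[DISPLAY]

━━━━━━━━━━━━━━━━━━━━━━━━━━┓         
Navigator                 ┃         
━━━━━━━━━━━━━━━━━━━━━━━━━━━━┓       
logModal                    ┃       
────────────────────────────┨       
                            ┃       
process monitors data stream┃       
─────────────────────────┐es┃       
    Update Available     │in┃       
nsaved changes detected. │ea┃       
Save]  Don't Save   Cance│ra┃       
─────────────────────────┘ol┃       
r handling maintains thread ┃       
 processing generates incomi┃       
architecture analyzes user s┃       
━━━━━━━━━━━━━━━━━━━━━━━━━━━━┛       
━━━━━━━━━━━━━━━━━━━━━━━━━━┛         


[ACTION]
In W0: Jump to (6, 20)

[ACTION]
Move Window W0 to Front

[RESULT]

━━━━━━━━━━━━━━━━━━━━━━━━━━┓         
Navigator                 ┃         
──────────────────────────┨━┓       
     .............♣.......┃ ┃       
     ....................~┃─┨       
     ...................~~┃ ┃       
     .....................┃m┃       
     .....................┃s┃       
     .....................┃n┃       
     ......@..............┃a┃       
     .....................┃a┃       
     .....................┃l┃       
                          ┃ ┃       
                          ┃i┃       
                          ┃s┃       
                          ┃━┛       
━━━━━━━━━━━━━━━━━━━━━━━━━━┛         


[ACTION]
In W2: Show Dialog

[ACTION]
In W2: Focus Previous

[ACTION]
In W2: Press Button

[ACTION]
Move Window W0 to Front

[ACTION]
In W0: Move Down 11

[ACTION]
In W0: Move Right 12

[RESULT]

━━━━━━━━━━━━━━━━━━━━━━━━━━┓         
Navigator                 ┃         
──────────────────────────┨━┓       
............~~.~..........┃ ┃       
................~..^......┃─┨       
................~..^......┃ ┃       
.........................♣┃m┃       
........................♣♣┃s┃       
.......................♣.♣┃n┃       
...........@............♣.┃a┃       
                          ┃a┃       
                          ┃l┃       
                          ┃ ┃       
                          ┃i┃       
                          ┃s┃       
                          ┃━┛       
━━━━━━━━━━━━━━━━━━━━━━━━━━┛         


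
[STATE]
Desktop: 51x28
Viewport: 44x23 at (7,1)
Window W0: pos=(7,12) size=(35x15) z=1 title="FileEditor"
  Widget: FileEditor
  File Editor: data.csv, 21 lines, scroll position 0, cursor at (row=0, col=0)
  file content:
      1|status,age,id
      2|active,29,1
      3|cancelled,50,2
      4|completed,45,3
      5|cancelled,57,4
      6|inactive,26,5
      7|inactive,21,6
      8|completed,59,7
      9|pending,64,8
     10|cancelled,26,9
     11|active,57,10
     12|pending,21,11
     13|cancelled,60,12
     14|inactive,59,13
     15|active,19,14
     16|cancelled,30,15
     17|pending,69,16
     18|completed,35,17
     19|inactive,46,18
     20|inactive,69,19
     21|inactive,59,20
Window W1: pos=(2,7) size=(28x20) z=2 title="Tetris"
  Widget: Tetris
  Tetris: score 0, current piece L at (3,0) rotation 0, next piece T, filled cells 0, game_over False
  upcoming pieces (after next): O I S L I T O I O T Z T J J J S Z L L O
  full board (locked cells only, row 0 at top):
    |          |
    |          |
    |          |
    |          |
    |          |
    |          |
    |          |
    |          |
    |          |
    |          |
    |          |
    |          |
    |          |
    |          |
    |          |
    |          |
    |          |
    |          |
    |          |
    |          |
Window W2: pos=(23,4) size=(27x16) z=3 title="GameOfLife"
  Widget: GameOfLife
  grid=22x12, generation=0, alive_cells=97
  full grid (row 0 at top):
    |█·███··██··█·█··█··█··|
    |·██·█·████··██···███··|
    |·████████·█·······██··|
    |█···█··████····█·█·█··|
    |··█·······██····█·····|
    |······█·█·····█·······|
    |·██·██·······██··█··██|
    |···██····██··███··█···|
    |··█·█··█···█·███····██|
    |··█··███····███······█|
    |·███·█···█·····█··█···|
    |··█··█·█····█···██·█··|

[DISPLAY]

                                            
                                            
                                            
                ┏━━━━━━━━━━━━━━━━━━━━━━━━━┓ 
                ┃ GameOfLife              ┃ 
                ┠─────────────────────────┨ 
━━━━━━━━━━━━━━━━┃Gen: 0                   ┃ 
ris             ┃█·███··██··█·█··█··█··   ┃ 
────────────────┃·██·█·████··██···███··   ┃ 
      │Next:    ┃·████████·█·······██··   ┃ 
      │ ▒       ┃█···█··████····█·█·█··   ┃ 
      │▒▒▒      ┃··█·······██····█·····   ┃ 
      │         ┃······█·█·····█·······   ┃ 
      │         ┃·██·██·······██··█··██   ┃ 
      │         ┃···██····██··███··█···   ┃ 
      │Score:   ┃··█·█··█···█·███····██   ┃ 
      │0        ┃··█··███····███······█   ┃ 
      │         ┃·███·█···█·····█··█···   ┃ 
      │         ┗━━━━━━━━━━━━━━━━━━━━━━━━━┛ 
      │               ┃          ░┃         
      │               ┃          ░┃         
      │               ┃          ░┃         
      │               ┃          ░┃         


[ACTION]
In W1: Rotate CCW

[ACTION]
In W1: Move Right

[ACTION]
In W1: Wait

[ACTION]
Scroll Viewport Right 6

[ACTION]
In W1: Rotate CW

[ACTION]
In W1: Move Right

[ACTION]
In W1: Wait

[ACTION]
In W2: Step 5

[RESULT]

                                            
                                            
                                            
                ┏━━━━━━━━━━━━━━━━━━━━━━━━━┓ 
                ┃ GameOfLife              ┃ 
                ┠─────────────────────────┨ 
━━━━━━━━━━━━━━━━┃Gen: 5                   ┃ 
ris             ┃··········█·█·········   ┃ 
────────────────┃··········█·█···█·███·   ┃ 
      │Next:    ┃···········█···█···██·   ┃ 
      │ ▒       ┃··············██······   ┃ 
      │▒▒▒      ┃··············██······   ┃ 
      │         ┃···█·█····█····████···   ┃ 
      │         ┃····█····██····█·██···   ┃ 
      │         ┃·······█·······█·█·██·   ┃ 
      │Score:   ┃·····███·██····█·····█   ┃ 
      │0        ┃··█·██····██···█····█·   ┃ 
      │         ┃··█····██··█·····███··   ┃ 
      │         ┗━━━━━━━━━━━━━━━━━━━━━━━━━┛ 
      │               ┃          ░┃         
      │               ┃          ░┃         
      │               ┃          ░┃         
      │               ┃          ░┃         
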